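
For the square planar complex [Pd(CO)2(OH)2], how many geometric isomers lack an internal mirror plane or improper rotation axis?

The distinct arrangements are (2 in all): CO cis; CO trans.
Each arrangement has an internal mirror plane or centre of symmetry, so none is chiral.

0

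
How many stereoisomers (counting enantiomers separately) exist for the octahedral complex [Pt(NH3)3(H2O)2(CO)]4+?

Working through the distinct placements yields 3 geometric isomers: NH3 mer, H2O cis; NH3 mer, H2O trans; NH3 fac, H2O cis.
Each arrangement has an internal mirror plane or centre of symmetry, so none is chiral.

3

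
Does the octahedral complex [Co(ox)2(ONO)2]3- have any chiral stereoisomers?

yes

An octahedron has six vertices in three trans pairs; every non-trans pair is cis.
Each ox is bidentate and must span two cis positions.
There are 2 geometric isomers: ONO trans; ONO cis (chiral).
One of these lacks any improper symmetry element and so occurs as an enantiomeric pair, giving 2 + 1 = 3 stereoisomers in total.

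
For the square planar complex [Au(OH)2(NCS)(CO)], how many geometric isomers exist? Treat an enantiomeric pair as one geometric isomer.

There are 2 geometric isomers: OH cis; OH trans.

2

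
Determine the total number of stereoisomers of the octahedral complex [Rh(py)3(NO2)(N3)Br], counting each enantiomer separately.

In an octahedral complex each vertex has one trans partner and four cis neighbours.
The distinct arrangements are (4 in all): py mer (3 arrangements); py fac (chiral).
One of these lacks any improper symmetry element and so occurs as an enantiomeric pair, giving 4 + 1 = 5 stereoisomers in total.

5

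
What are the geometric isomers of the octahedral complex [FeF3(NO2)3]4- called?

fac and mer

An octahedron has six vertices in three trans pairs; every non-trans pair is cis.
The distinct arrangements are (2 in all): F mer; F fac.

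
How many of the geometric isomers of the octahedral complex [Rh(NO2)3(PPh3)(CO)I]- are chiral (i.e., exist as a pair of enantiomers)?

An octahedron has six vertices in three trans pairs; every non-trans pair is cis.
The distinct arrangements are (4 in all): NO2 mer (3 arrangements); NO2 fac (chiral).
One of these lacks any improper symmetry element and so occurs as an enantiomeric pair, giving 4 + 1 = 5 stereoisomers in total.

1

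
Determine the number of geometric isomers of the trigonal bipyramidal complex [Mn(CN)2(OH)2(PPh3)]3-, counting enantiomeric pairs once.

5

In a trigonal bipyramid the two axial positions differ from the three equatorial ones.
Exhaustive case analysis gives 5 geometric isomers.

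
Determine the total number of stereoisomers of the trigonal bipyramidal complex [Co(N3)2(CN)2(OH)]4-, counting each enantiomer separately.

In a trigonal bipyramid the two axial positions differ from the three equatorial ones.
Systematic enumeration (placing each ligand type in turn and discarding arrangements equivalent by rotation or reflection) gives 5 geometric isomers.
One of these lacks any improper symmetry element and so occurs as an enantiomeric pair, giving 5 + 1 = 6 stereoisomers in total.

6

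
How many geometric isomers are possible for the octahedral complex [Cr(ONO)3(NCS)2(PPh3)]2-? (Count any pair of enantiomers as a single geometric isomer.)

3

In an octahedral complex each vertex has one trans partner and four cis neighbours.
The distinct arrangements are (3 in all): ONO mer, NCS trans; ONO fac, NCS cis; ONO mer, NCS cis.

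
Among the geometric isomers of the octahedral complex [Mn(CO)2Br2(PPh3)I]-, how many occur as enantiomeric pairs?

There are 6 geometric isomers: CO trans, Br trans; CO cis, Br trans; CO cis, Br cis (3 arrangements, 2 chiral); CO trans, Br cis.
Of these, 2 lack any improper symmetry element and so occur as enantiomeric pairs, giving 6 + 2 = 8 stereoisomers in total.

2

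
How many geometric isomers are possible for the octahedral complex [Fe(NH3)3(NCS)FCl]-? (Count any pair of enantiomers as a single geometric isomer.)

An octahedron has six vertices in three trans pairs; every non-trans pair is cis.
Systematic placement gives 4 geometric isomers: NH3 mer (3 arrangements); NH3 fac (chiral).

4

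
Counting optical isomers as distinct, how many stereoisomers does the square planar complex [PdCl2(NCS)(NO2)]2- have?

2

A square has two trans pairs of vertices; adjacent vertices are cis.
Systematic placement gives 2 geometric isomers: Cl cis; Cl trans.
Each arrangement has an internal mirror plane or centre of symmetry, so none is chiral.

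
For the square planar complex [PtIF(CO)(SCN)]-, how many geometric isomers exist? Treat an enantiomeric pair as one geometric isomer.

In a square planar complex each vertex has one trans partner and two cis neighbours.
There are 3 geometric isomers: (CO/I trans, F/SCN trans); (CO/SCN trans, F/I trans); (CO/F trans, I/SCN trans).

3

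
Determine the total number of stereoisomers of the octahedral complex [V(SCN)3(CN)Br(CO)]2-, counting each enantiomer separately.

5

The six octahedral sites form three mutually perpendicular trans pairs.
Systematic placement gives 4 geometric isomers: SCN mer (3 arrangements); SCN fac (chiral).
One of these lacks any improper symmetry element and so occurs as an enantiomeric pair, giving 4 + 1 = 5 stereoisomers in total.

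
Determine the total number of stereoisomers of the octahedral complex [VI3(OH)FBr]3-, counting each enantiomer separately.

The six octahedral sites form three mutually perpendicular trans pairs.
There are 4 geometric isomers: I mer (3 arrangements); I fac (chiral).
One of these lacks any improper symmetry element and so occurs as an enantiomeric pair, giving 4 + 1 = 5 stereoisomers in total.

5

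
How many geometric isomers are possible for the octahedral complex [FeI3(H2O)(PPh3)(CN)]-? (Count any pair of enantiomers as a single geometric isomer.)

4

Working through the distinct placements yields 4 geometric isomers: I mer (3 arrangements); I fac (chiral).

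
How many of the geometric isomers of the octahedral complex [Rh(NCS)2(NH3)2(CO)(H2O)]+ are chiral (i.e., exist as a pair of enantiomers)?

The six octahedral sites form three mutually perpendicular trans pairs.
Systematic placement gives 6 geometric isomers: NCS trans, NH3 trans; NCS cis, NH3 cis (3 arrangements, 2 chiral); NCS cis, NH3 trans; NCS trans, NH3 cis.
Of these, 2 lack any improper symmetry element and so occur as enantiomeric pairs, giving 6 + 2 = 8 stereoisomers in total.

2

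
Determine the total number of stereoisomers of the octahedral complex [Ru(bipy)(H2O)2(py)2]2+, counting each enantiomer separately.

Each bipy is bidentate and must span two cis positions.
The distinct arrangements are (3 in all): H2O trans, py cis; H2O cis, py trans; H2O cis, py cis (chiral).
One of these lacks any improper symmetry element and so occurs as an enantiomeric pair, giving 3 + 1 = 4 stereoisomers in total.

4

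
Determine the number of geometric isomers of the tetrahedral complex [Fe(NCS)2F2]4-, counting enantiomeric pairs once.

In a tetrahedral complex all four positions are equivalent and every pair of ligands is adjacent — there is no cis/trans distinction.
Only one geometric arrangement is possible.

1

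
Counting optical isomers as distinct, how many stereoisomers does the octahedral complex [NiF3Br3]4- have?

An octahedron has six vertices in three trans pairs; every non-trans pair is cis.
There are 2 geometric isomers: F mer; F fac.
Each arrangement has an internal mirror plane or centre of symmetry, so none is chiral.

2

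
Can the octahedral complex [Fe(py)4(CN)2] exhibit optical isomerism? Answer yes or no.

no

An octahedron has six vertices in three trans pairs; every non-trans pair is cis.
There are 2 geometric isomers: CN trans; CN cis.
Each arrangement has an internal mirror plane or centre of symmetry, so none is chiral.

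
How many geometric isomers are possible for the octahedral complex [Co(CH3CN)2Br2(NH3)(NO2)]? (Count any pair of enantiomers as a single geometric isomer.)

6

An octahedron has six vertices in three trans pairs; every non-trans pair is cis.
There are 6 geometric isomers: CH3CN trans, Br trans; CH3CN cis, Br trans; CH3CN cis, Br cis (3 arrangements, 2 chiral); CH3CN trans, Br cis.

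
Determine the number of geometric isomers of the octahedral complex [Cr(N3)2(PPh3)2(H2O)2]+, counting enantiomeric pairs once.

5

In an octahedral complex each vertex has one trans partner and four cis neighbours.
Working through the distinct placements yields 5 geometric isomers: N3 trans, PPh3 trans, H2O trans; N3 cis, PPh3 cis, H2O trans; N3 cis, PPh3 trans, H2O cis; N3 cis, PPh3 cis, H2O cis (chiral); N3 trans, PPh3 cis, H2O cis.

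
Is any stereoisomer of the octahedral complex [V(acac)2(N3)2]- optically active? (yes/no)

In an octahedral complex each vertex has one trans partner and four cis neighbours.
Each acac is bidentate and must span two cis positions.
There are 2 geometric isomers: N3 trans; N3 cis (chiral).
One of these lacks any improper symmetry element and so occurs as an enantiomeric pair, giving 2 + 1 = 3 stereoisomers in total.

yes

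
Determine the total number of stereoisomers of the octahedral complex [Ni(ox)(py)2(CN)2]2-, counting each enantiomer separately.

Each ox is bidentate and must span two cis positions.
The distinct arrangements are (3 in all): py cis, CN trans; py trans, CN cis; py cis, CN cis (chiral).
One of these lacks any improper symmetry element and so occurs as an enantiomeric pair, giving 3 + 1 = 4 stereoisomers in total.

4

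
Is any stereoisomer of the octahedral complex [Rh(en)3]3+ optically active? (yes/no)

An octahedron has six vertices in three trans pairs; every non-trans pair is cis.
Each en is bidentate and must span two cis positions.
Only one geometric arrangement is possible; it has no improper symmetry element, so it exists as a pair of enantiomers (2 stereoisomers).

yes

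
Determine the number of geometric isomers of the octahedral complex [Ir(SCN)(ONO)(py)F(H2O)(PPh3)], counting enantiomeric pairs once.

The six octahedral sites form three mutually perpendicular trans pairs.
Systematic enumeration (placing each ligand type in turn and discarding arrangements equivalent by rotation or reflection) gives 15 geometric isomers.

15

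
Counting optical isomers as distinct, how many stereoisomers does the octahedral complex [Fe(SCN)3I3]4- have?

The six octahedral sites form three mutually perpendicular trans pairs.
Systematic placement gives 2 geometric isomers: SCN mer; SCN fac.
Each arrangement has an internal mirror plane or centre of symmetry, so none is chiral.

2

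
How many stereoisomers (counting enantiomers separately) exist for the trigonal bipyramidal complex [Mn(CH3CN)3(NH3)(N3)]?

4

A trigonal bipyramid has two axial and three equatorial sites, which are chemically inequivalent.
The distinct arrangements are (4 in all): NH3 equatorial, N3 equatorial; NH3 equatorial, N3 axial; NH3 axial, N3 equatorial; NH3 axial, N3 axial.
Each arrangement has an internal mirror plane or centre of symmetry, so none is chiral.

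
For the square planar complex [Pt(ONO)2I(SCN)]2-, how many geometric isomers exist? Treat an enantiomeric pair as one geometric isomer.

2

A square has two trans pairs of vertices; adjacent vertices are cis.
Working through the distinct placements yields 2 geometric isomers: ONO cis; ONO trans.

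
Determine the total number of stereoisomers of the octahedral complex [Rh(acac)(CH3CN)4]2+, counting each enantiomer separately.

An octahedron has six vertices in three trans pairs; every non-trans pair is cis.
Each acac is bidentate and must span two cis positions.
Only one geometric arrangement is possible.

1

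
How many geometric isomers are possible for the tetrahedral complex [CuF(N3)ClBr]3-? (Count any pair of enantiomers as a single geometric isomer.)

1

All four vertices of a tetrahedron are equivalent and mutually adjacent, so cis/trans isomerism cannot arise.
Only one geometric arrangement is possible; it has no improper symmetry element, so it exists as a pair of enantiomers (2 stereoisomers).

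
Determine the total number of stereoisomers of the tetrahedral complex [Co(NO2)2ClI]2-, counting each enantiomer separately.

All four vertices of a tetrahedron are equivalent and mutually adjacent, so cis/trans isomerism cannot arise.
Only one geometric arrangement is possible.

1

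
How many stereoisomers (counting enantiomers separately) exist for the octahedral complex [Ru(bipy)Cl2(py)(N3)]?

6

In an octahedral complex each vertex has one trans partner and four cis neighbours.
Each bipy is bidentate and must span two cis positions.
The distinct arrangements are (4 in all): Cl trans; Cl cis (3 arrangements, 2 chiral).
Of these, 2 lack any improper symmetry element and so occur as enantiomeric pairs, giving 4 + 2 = 6 stereoisomers in total.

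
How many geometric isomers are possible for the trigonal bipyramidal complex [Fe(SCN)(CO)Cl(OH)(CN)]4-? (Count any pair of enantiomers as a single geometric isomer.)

A trigonal bipyramid has two axial and three equatorial sites, which are chemically inequivalent.
Systematic enumeration (placing each ligand type in turn and discarding arrangements equivalent by rotation or reflection) gives 10 geometric isomers.

10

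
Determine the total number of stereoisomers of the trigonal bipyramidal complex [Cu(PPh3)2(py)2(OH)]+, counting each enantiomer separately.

6

A trigonal bipyramid has two axial and three equatorial sites, which are chemically inequivalent.
Systematic enumeration (placing each ligand type in turn and discarding arrangements equivalent by rotation or reflection) gives 5 geometric isomers.
One of these lacks any improper symmetry element and so occurs as an enantiomeric pair, giving 5 + 1 = 6 stereoisomers in total.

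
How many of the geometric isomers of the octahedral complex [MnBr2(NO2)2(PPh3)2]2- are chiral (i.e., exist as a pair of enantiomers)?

1

The six octahedral sites form three mutually perpendicular trans pairs.
Systematic placement gives 5 geometric isomers: Br trans, NO2 trans, PPh3 trans; Br trans, NO2 cis, PPh3 cis; Br cis, NO2 cis, PPh3 trans; Br cis, NO2 cis, PPh3 cis (chiral); Br cis, NO2 trans, PPh3 cis.
One of these lacks any improper symmetry element and so occurs as an enantiomeric pair, giving 5 + 1 = 6 stereoisomers in total.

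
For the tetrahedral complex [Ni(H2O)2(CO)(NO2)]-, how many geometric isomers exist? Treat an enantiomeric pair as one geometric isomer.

1

Only one geometric arrangement is possible.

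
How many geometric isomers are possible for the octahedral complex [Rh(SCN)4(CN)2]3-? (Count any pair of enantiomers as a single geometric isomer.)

An octahedron has six vertices in three trans pairs; every non-trans pair is cis.
There are 2 geometric isomers: CN trans; CN cis.

2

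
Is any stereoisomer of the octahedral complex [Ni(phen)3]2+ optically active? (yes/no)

An octahedron has six vertices in three trans pairs; every non-trans pair is cis.
Each phen is bidentate and must span two cis positions.
Only one geometric arrangement is possible; it has no improper symmetry element, so it exists as a pair of enantiomers (2 stereoisomers).

yes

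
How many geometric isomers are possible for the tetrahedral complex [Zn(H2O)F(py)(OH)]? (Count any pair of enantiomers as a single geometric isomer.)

1

All four vertices of a tetrahedron are equivalent and mutually adjacent, so cis/trans isomerism cannot arise.
Only one geometric arrangement is possible; it has no improper symmetry element, so it exists as a pair of enantiomers (2 stereoisomers).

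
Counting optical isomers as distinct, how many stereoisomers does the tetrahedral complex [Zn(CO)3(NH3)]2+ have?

All four vertices of a tetrahedron are equivalent and mutually adjacent, so cis/trans isomerism cannot arise.
Only one geometric arrangement is possible.

1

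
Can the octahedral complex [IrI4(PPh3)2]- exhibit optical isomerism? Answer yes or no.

no

The six octahedral sites form three mutually perpendicular trans pairs.
The distinct arrangements are (2 in all): PPh3 trans; PPh3 cis.
Each arrangement has an internal mirror plane or centre of symmetry, so none is chiral.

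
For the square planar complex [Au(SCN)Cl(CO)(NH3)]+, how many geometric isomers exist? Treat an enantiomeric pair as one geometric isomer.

3

A square has two trans pairs of vertices; adjacent vertices are cis.
The distinct arrangements are (3 in all): (CO/NH3 trans, Cl/SCN trans); (CO/SCN trans, Cl/NH3 trans); (CO/Cl trans, NH3/SCN trans).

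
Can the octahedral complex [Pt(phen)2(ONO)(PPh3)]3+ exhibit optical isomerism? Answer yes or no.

yes

Each phen is bidentate and must span two cis positions.
The distinct arrangements are (2 in all): ONO and PPh3 mutually trans; ONO and PPh3 mutually cis (chiral).
One of these lacks any improper symmetry element and so occurs as an enantiomeric pair, giving 2 + 1 = 3 stereoisomers in total.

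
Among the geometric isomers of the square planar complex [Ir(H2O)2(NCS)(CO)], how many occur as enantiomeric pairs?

0

Systematic placement gives 2 geometric isomers: H2O cis; H2O trans.
Each arrangement has an internal mirror plane or centre of symmetry, so none is chiral.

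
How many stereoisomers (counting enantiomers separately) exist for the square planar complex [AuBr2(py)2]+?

In a square planar complex each vertex has one trans partner and two cis neighbours.
Systematic placement gives 2 geometric isomers: Br cis; Br trans.
Each arrangement has an internal mirror plane or centre of symmetry, so none is chiral.

2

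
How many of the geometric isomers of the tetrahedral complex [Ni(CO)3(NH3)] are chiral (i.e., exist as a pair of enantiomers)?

In a tetrahedral complex all four positions are equivalent and every pair of ligands is adjacent — there is no cis/trans distinction.
Only one geometric arrangement is possible.

0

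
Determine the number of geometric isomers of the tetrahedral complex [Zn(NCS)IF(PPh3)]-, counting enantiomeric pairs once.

All four vertices of a tetrahedron are equivalent and mutually adjacent, so cis/trans isomerism cannot arise.
Only one geometric arrangement is possible; it has no improper symmetry element, so it exists as a pair of enantiomers (2 stereoisomers).

1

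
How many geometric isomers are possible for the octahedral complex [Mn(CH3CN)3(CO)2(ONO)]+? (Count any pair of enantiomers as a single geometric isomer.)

3

In an octahedral complex each vertex has one trans partner and four cis neighbours.
Systematic placement gives 3 geometric isomers: CH3CN mer, CO cis; CH3CN mer, CO trans; CH3CN fac, CO cis.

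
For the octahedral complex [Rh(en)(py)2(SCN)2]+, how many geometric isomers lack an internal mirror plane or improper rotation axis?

Each en is bidentate and must span two cis positions.
Systematic placement gives 3 geometric isomers: py cis, SCN trans; py trans, SCN cis; py cis, SCN cis (chiral).
One of these lacks any improper symmetry element and so occurs as an enantiomeric pair, giving 3 + 1 = 4 stereoisomers in total.

1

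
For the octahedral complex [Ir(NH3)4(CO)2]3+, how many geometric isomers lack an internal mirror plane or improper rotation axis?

The six octahedral sites form three mutually perpendicular trans pairs.
The distinct arrangements are (2 in all): CO trans; CO cis.
Each arrangement has an internal mirror plane or centre of symmetry, so none is chiral.

0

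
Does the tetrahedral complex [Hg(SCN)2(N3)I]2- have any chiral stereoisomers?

no

In a tetrahedral complex all four positions are equivalent and every pair of ligands is adjacent — there is no cis/trans distinction.
Only one geometric arrangement is possible.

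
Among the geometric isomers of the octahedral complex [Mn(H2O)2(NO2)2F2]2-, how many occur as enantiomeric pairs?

1

The six octahedral sites form three mutually perpendicular trans pairs.
The distinct arrangements are (5 in all): H2O trans, NO2 trans, F trans; H2O cis, NO2 cis, F trans; H2O cis, NO2 trans, F cis; H2O cis, NO2 cis, F cis (chiral); H2O trans, NO2 cis, F cis.
One of these lacks any improper symmetry element and so occurs as an enantiomeric pair, giving 5 + 1 = 6 stereoisomers in total.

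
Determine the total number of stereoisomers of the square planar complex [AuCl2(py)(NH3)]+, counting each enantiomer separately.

2

Systematic placement gives 2 geometric isomers: Cl cis; Cl trans.
Each arrangement has an internal mirror plane or centre of symmetry, so none is chiral.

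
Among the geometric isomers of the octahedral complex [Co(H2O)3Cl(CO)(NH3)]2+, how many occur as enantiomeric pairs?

There are 4 geometric isomers: H2O mer (3 arrangements); H2O fac (chiral).
One of these lacks any improper symmetry element and so occurs as an enantiomeric pair, giving 4 + 1 = 5 stereoisomers in total.

1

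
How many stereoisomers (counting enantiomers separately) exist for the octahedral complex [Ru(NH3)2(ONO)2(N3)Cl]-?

8

An octahedron has six vertices in three trans pairs; every non-trans pair is cis.
Working through the distinct placements yields 6 geometric isomers: NH3 trans, ONO trans; NH3 cis, ONO cis (3 arrangements, 2 chiral); NH3 cis, ONO trans; NH3 trans, ONO cis.
Of these, 2 lack any improper symmetry element and so occur as enantiomeric pairs, giving 6 + 2 = 8 stereoisomers in total.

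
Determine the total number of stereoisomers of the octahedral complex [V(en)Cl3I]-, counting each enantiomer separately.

2

Each en is bidentate and must span two cis positions.
Systematic placement gives 2 geometric isomers: Cl mer; Cl fac.
Each arrangement has an internal mirror plane or centre of symmetry, so none is chiral.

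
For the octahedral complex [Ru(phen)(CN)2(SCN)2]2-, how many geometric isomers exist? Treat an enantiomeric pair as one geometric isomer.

3

An octahedron has six vertices in three trans pairs; every non-trans pair is cis.
Each phen is bidentate and must span two cis positions.
The distinct arrangements are (3 in all): CN trans, SCN cis; CN cis, SCN cis (chiral); CN cis, SCN trans.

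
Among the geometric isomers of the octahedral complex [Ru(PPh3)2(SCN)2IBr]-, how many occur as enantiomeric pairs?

2

The six octahedral sites form three mutually perpendicular trans pairs.
There are 6 geometric isomers: PPh3 trans, SCN trans; PPh3 cis, SCN cis (3 arrangements, 2 chiral); PPh3 cis, SCN trans; PPh3 trans, SCN cis.
Of these, 2 lack any improper symmetry element and so occur as enantiomeric pairs, giving 6 + 2 = 8 stereoisomers in total.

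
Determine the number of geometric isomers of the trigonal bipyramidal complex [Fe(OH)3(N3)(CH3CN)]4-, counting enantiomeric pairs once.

4

A trigonal bipyramid has two axial and three equatorial sites, which are chemically inequivalent.
Working through the distinct placements yields 4 geometric isomers: N3 axial, CH3CN axial; N3 equatorial, CH3CN axial; N3 axial, CH3CN equatorial; N3 equatorial, CH3CN equatorial.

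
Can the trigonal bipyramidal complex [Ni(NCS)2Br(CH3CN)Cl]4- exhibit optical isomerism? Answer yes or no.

In a trigonal bipyramid the two axial positions differ from the three equatorial ones.
Systematic enumeration (placing each ligand type in turn and discarding arrangements equivalent by rotation or reflection) gives 7 geometric isomers.
Of these, 3 lack any improper symmetry element and so occur as enantiomeric pairs, giving 7 + 3 = 10 stereoisomers in total.

yes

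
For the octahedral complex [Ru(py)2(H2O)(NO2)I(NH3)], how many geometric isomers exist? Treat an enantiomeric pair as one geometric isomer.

9

The six octahedral sites form three mutually perpendicular trans pairs.
Systematic enumeration (placing each ligand type in turn and discarding arrangements equivalent by rotation or reflection) gives 9 geometric isomers.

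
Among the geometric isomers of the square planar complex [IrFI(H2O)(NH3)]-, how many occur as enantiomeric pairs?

A square has two trans pairs of vertices; adjacent vertices are cis.
Working through the distinct placements yields 3 geometric isomers: (F/I trans, H2O/NH3 trans); (F/NH3 trans, H2O/I trans); (F/H2O trans, I/NH3 trans).
Each arrangement has an internal mirror plane or centre of symmetry, so none is chiral.

0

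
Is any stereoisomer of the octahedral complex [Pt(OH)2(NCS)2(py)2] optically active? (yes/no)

yes

The six octahedral sites form three mutually perpendicular trans pairs.
There are 5 geometric isomers: OH trans, NCS trans, py trans; OH cis, NCS trans, py cis; OH cis, NCS cis, py trans; OH cis, NCS cis, py cis (chiral); OH trans, NCS cis, py cis.
One of these lacks any improper symmetry element and so occurs as an enantiomeric pair, giving 5 + 1 = 6 stereoisomers in total.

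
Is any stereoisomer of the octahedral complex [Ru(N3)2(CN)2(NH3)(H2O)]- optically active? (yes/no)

In an octahedral complex each vertex has one trans partner and four cis neighbours.
Working through the distinct placements yields 6 geometric isomers: N3 cis, CN trans; N3 trans, CN trans; N3 cis, CN cis (3 arrangements, 2 chiral); N3 trans, CN cis.
Of these, 2 lack any improper symmetry element and so occur as enantiomeric pairs, giving 6 + 2 = 8 stereoisomers in total.

yes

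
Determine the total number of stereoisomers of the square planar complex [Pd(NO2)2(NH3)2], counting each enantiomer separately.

2

A square has two trans pairs of vertices; adjacent vertices are cis.
There are 2 geometric isomers: NO2 cis; NO2 trans.
Each arrangement has an internal mirror plane or centre of symmetry, so none is chiral.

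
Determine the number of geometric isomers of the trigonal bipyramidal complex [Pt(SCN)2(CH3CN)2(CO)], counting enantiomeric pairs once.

5

A trigonal bipyramid has two axial and three equatorial sites, which are chemically inequivalent.
Placing the ligands in turn and identifying arrangements related by rotation or reflection leaves 5 distinct geometric isomers.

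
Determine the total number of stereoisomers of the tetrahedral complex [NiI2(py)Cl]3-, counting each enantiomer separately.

1

All four vertices of a tetrahedron are equivalent and mutually adjacent, so cis/trans isomerism cannot arise.
Only one geometric arrangement is possible.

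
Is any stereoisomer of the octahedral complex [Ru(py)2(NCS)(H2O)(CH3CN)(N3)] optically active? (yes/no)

yes

The six octahedral sites form three mutually perpendicular trans pairs.
Systematic enumeration (placing each ligand type in turn and discarding arrangements equivalent by rotation or reflection) gives 9 geometric isomers.
Of these, 6 lack any improper symmetry element and so occur as enantiomeric pairs, giving 9 + 6 = 15 stereoisomers in total.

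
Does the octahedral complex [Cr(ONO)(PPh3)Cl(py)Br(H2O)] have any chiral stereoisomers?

yes

In an octahedral complex each vertex has one trans partner and four cis neighbours.
Exhaustive case analysis gives 15 geometric isomers.
Of these, 15 lack any improper symmetry element and so occur as enantiomeric pairs, giving 15 + 15 = 30 stereoisomers in total.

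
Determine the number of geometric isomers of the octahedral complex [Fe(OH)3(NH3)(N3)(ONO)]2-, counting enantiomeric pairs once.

4

Systematic placement gives 4 geometric isomers: OH mer (3 arrangements); OH fac (chiral).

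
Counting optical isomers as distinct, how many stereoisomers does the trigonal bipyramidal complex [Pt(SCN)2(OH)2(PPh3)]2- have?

6

Systematic enumeration (placing each ligand type in turn and discarding arrangements equivalent by rotation or reflection) gives 5 geometric isomers.
One of these lacks any improper symmetry element and so occurs as an enantiomeric pair, giving 5 + 1 = 6 stereoisomers in total.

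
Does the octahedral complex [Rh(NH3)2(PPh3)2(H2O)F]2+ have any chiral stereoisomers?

yes

An octahedron has six vertices in three trans pairs; every non-trans pair is cis.
The distinct arrangements are (6 in all): NH3 trans, PPh3 trans; NH3 cis, PPh3 cis (3 arrangements, 2 chiral); NH3 cis, PPh3 trans; NH3 trans, PPh3 cis.
Of these, 2 lack any improper symmetry element and so occur as enantiomeric pairs, giving 6 + 2 = 8 stereoisomers in total.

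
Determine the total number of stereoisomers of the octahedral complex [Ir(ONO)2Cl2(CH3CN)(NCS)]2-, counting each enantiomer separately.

8

An octahedron has six vertices in three trans pairs; every non-trans pair is cis.
The distinct arrangements are (6 in all): ONO trans, Cl cis; ONO cis, Cl cis (3 arrangements, 2 chiral); ONO trans, Cl trans; ONO cis, Cl trans.
Of these, 2 lack any improper symmetry element and so occur as enantiomeric pairs, giving 6 + 2 = 8 stereoisomers in total.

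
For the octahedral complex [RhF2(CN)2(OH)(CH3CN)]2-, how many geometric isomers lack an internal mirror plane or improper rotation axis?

In an octahedral complex each vertex has one trans partner and four cis neighbours.
Systematic placement gives 6 geometric isomers: F cis, CN cis (3 arrangements, 2 chiral); F trans, CN cis; F cis, CN trans; F trans, CN trans.
Of these, 2 lack any improper symmetry element and so occur as enantiomeric pairs, giving 6 + 2 = 8 stereoisomers in total.

2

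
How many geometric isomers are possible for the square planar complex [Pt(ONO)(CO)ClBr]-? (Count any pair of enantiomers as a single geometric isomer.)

There are 3 geometric isomers: (Br/Cl trans, CO/ONO trans); (Br/ONO trans, CO/Cl trans); (Br/CO trans, Cl/ONO trans).

3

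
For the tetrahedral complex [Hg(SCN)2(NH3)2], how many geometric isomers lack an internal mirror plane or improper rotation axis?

0

All four vertices of a tetrahedron are equivalent and mutually adjacent, so cis/trans isomerism cannot arise.
Only one geometric arrangement is possible.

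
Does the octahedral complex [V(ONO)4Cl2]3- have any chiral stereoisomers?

The six octahedral sites form three mutually perpendicular trans pairs.
Working through the distinct placements yields 2 geometric isomers: Cl trans; Cl cis.
Each arrangement has an internal mirror plane or centre of symmetry, so none is chiral.

no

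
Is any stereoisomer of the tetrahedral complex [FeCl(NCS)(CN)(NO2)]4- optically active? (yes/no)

All four vertices of a tetrahedron are equivalent and mutually adjacent, so cis/trans isomerism cannot arise.
Only one geometric arrangement is possible; it has no improper symmetry element, so it exists as a pair of enantiomers (2 stereoisomers).

yes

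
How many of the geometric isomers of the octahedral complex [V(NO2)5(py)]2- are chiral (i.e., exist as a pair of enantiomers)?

0

Only one geometric arrangement is possible.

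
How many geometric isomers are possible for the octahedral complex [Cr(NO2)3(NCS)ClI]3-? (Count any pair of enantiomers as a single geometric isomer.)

4

The six octahedral sites form three mutually perpendicular trans pairs.
The distinct arrangements are (4 in all): NO2 mer (3 arrangements); NO2 fac (chiral).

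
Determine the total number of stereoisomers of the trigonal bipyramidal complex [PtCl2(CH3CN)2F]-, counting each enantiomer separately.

6

A trigonal bipyramid has two axial and three equatorial sites, which are chemically inequivalent.
Placing the ligands in turn and identifying arrangements related by rotation or reflection leaves 5 distinct geometric isomers.
One of these lacks any improper symmetry element and so occurs as an enantiomeric pair, giving 5 + 1 = 6 stereoisomers in total.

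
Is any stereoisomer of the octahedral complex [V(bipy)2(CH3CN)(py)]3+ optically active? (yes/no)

The six octahedral sites form three mutually perpendicular trans pairs.
Each bipy is bidentate and must span two cis positions.
There are 2 geometric isomers: CH3CN and py mutually cis (chiral); CH3CN and py mutually trans.
One of these lacks any improper symmetry element and so occurs as an enantiomeric pair, giving 2 + 1 = 3 stereoisomers in total.

yes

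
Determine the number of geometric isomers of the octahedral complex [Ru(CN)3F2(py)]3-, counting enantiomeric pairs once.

3

Systematic placement gives 3 geometric isomers: CN mer, F cis; CN mer, F trans; CN fac, F cis.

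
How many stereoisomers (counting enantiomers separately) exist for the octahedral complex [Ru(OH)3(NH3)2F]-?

An octahedron has six vertices in three trans pairs; every non-trans pair is cis.
Working through the distinct placements yields 3 geometric isomers: OH mer, NH3 cis; OH mer, NH3 trans; OH fac, NH3 cis.
Each arrangement has an internal mirror plane or centre of symmetry, so none is chiral.

3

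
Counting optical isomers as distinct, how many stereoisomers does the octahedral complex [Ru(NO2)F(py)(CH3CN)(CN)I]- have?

30

In an octahedral complex each vertex has one trans partner and four cis neighbours.
Systematic enumeration (placing each ligand type in turn and discarding arrangements equivalent by rotation or reflection) gives 15 geometric isomers.
Of these, 15 lack any improper symmetry element and so occur as enantiomeric pairs, giving 15 + 15 = 30 stereoisomers in total.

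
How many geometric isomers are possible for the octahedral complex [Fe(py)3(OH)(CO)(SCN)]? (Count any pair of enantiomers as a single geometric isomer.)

The six octahedral sites form three mutually perpendicular trans pairs.
Working through the distinct placements yields 4 geometric isomers: py mer (3 arrangements); py fac (chiral).

4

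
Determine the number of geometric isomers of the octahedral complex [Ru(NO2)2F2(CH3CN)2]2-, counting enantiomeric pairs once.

5

There are 5 geometric isomers: NO2 trans, F trans, CH3CN trans; NO2 cis, F cis, CH3CN trans; NO2 trans, F cis, CH3CN cis; NO2 cis, F cis, CH3CN cis (chiral); NO2 cis, F trans, CH3CN cis.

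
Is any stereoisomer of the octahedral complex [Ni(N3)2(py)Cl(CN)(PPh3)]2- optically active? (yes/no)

yes

An octahedron has six vertices in three trans pairs; every non-trans pair is cis.
Exhaustive case analysis gives 9 geometric isomers.
Of these, 6 lack any improper symmetry element and so occur as enantiomeric pairs, giving 9 + 6 = 15 stereoisomers in total.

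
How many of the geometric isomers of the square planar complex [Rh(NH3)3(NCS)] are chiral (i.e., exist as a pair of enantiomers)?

0

A square has two trans pairs of vertices; adjacent vertices are cis.
Only one geometric arrangement is possible.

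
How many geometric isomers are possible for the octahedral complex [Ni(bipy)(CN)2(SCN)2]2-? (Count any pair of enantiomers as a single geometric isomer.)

3

In an octahedral complex each vertex has one trans partner and four cis neighbours.
Each bipy is bidentate and must span two cis positions.
Systematic placement gives 3 geometric isomers: CN trans, SCN cis; CN cis, SCN cis (chiral); CN cis, SCN trans.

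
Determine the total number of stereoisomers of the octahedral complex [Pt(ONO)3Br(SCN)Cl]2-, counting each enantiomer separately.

5

In an octahedral complex each vertex has one trans partner and four cis neighbours.
Systematic placement gives 4 geometric isomers: ONO mer (3 arrangements); ONO fac (chiral).
One of these lacks any improper symmetry element and so occurs as an enantiomeric pair, giving 4 + 1 = 5 stereoisomers in total.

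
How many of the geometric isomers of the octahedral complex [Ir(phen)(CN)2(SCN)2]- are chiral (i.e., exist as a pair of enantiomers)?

An octahedron has six vertices in three trans pairs; every non-trans pair is cis.
Each phen is bidentate and must span two cis positions.
The distinct arrangements are (3 in all): CN trans, SCN cis; CN cis, SCN cis (chiral); CN cis, SCN trans.
One of these lacks any improper symmetry element and so occurs as an enantiomeric pair, giving 3 + 1 = 4 stereoisomers in total.

1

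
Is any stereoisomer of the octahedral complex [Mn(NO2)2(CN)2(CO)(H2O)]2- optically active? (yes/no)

yes

The distinct arrangements are (6 in all): NO2 trans, CN trans; NO2 cis, CN trans; NO2 trans, CN cis; NO2 cis, CN cis (3 arrangements, 2 chiral).
Of these, 2 lack any improper symmetry element and so occur as enantiomeric pairs, giving 6 + 2 = 8 stereoisomers in total.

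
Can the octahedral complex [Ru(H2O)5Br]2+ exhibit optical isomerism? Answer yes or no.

An octahedron has six vertices in three trans pairs; every non-trans pair is cis.
Only one geometric arrangement is possible.

no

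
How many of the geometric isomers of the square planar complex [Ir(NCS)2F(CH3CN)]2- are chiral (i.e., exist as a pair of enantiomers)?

In a square planar complex each vertex has one trans partner and two cis neighbours.
There are 2 geometric isomers: NCS cis; NCS trans.
Each arrangement has an internal mirror plane or centre of symmetry, so none is chiral.

0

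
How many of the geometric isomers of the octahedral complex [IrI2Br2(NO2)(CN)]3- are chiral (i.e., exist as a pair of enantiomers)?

2

In an octahedral complex each vertex has one trans partner and four cis neighbours.
Working through the distinct placements yields 6 geometric isomers: I cis, Br trans; I trans, Br trans; I cis, Br cis (3 arrangements, 2 chiral); I trans, Br cis.
Of these, 2 lack any improper symmetry element and so occur as enantiomeric pairs, giving 6 + 2 = 8 stereoisomers in total.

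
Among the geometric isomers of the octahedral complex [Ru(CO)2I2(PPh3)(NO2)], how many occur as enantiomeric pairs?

In an octahedral complex each vertex has one trans partner and four cis neighbours.
Working through the distinct placements yields 6 geometric isomers: CO trans, I trans; CO trans, I cis; CO cis, I cis (3 arrangements, 2 chiral); CO cis, I trans.
Of these, 2 lack any improper symmetry element and so occur as enantiomeric pairs, giving 6 + 2 = 8 stereoisomers in total.

2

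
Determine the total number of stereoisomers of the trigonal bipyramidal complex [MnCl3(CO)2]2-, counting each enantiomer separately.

3

In a trigonal bipyramid the two axial positions differ from the three equatorial ones.
Systematic placement gives 3 geometric isomers: CO both axial; CO one axial, one equatorial; CO both equatorial.
Each arrangement has an internal mirror plane or centre of symmetry, so none is chiral.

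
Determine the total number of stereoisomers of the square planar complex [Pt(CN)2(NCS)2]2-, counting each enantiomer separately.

2

Systematic placement gives 2 geometric isomers: CN cis; CN trans.
Each arrangement has an internal mirror plane or centre of symmetry, so none is chiral.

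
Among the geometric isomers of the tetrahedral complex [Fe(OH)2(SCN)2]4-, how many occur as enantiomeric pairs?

In a tetrahedral complex all four positions are equivalent and every pair of ligands is adjacent — there is no cis/trans distinction.
Only one geometric arrangement is possible.

0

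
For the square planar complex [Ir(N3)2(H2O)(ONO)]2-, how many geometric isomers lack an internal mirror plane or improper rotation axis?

In a square planar complex each vertex has one trans partner and two cis neighbours.
The distinct arrangements are (2 in all): N3 cis; N3 trans.
Each arrangement has an internal mirror plane or centre of symmetry, so none is chiral.

0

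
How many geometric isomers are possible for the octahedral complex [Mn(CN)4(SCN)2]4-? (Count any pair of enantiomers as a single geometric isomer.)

2

The six octahedral sites form three mutually perpendicular trans pairs.
The distinct arrangements are (2 in all): SCN trans; SCN cis.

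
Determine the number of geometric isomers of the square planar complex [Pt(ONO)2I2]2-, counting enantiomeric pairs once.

2

A square has two trans pairs of vertices; adjacent vertices are cis.
There are 2 geometric isomers: ONO cis; ONO trans.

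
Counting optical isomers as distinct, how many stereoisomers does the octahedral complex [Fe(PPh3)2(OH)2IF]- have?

8

The six octahedral sites form three mutually perpendicular trans pairs.
Systematic placement gives 6 geometric isomers: PPh3 trans, OH trans; PPh3 cis, OH cis (3 arrangements, 2 chiral); PPh3 trans, OH cis; PPh3 cis, OH trans.
Of these, 2 lack any improper symmetry element and so occur as enantiomeric pairs, giving 6 + 2 = 8 stereoisomers in total.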